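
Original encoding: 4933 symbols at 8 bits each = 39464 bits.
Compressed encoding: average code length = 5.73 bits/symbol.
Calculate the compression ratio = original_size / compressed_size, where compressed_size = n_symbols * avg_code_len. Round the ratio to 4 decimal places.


original_size = n_symbols * orig_bits = 4933 * 8 = 39464 bits
compressed_size = n_symbols * avg_code_len = 4933 * 5.73 = 28266.09 bits
ratio = original_size / compressed_size = 39464 / 28266.09 = 1.3962

Compression ratio = 1.3962


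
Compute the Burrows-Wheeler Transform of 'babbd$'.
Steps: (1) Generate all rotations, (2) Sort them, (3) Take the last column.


Rotations (sorted):
  0: $babbd -> last char: d
  1: abbd$b -> last char: b
  2: babbd$ -> last char: $
  3: bbd$ba -> last char: a
  4: bd$bab -> last char: b
  5: d$babb -> last char: b


BWT = db$abb


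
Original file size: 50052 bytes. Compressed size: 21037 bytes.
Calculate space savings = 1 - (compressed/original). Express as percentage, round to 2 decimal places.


ratio = compressed/original = 21037/50052 = 0.420303
savings = 1 - ratio = 1 - 0.420303 = 0.579697
as a percentage: 0.579697 * 100 = 57.97%

Space savings = 1 - 21037/50052 = 57.97%


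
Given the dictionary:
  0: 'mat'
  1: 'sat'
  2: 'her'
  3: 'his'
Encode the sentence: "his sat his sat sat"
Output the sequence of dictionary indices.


Look up each word in the dictionary:
  'his' -> 3
  'sat' -> 1
  'his' -> 3
  'sat' -> 1
  'sat' -> 1

Encoded: [3, 1, 3, 1, 1]


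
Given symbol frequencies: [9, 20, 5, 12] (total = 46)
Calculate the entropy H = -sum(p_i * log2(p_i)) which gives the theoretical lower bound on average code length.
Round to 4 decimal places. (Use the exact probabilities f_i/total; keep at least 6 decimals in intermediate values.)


Per-symbol terms -p_i * log2(p_i) with p_i = f_i/46:
  p = 9/46 = 0.195652: log2(p) = -2.353637, -p*log2(p) = 0.460494
  p = 20/46 = 0.434783: log2(p) = -1.201634, -p*log2(p) = 0.522450
  p = 5/46 = 0.108696: log2(p) = -3.201634, -p*log2(p) = 0.348004
  p = 12/46 = 0.260870: log2(p) = -1.938599, -p*log2(p) = 0.505722
H = 0.460494 + 0.522450 + 0.348004 + 0.505722 = 1.836670

H = 1.8367 bits/symbol


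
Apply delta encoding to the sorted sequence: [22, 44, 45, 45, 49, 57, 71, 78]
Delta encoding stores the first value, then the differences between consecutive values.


First value: 22
Deltas:
  44 - 22 = 22
  45 - 44 = 1
  45 - 45 = 0
  49 - 45 = 4
  57 - 49 = 8
  71 - 57 = 14
  78 - 71 = 7


Delta encoded: [22, 22, 1, 0, 4, 8, 14, 7]


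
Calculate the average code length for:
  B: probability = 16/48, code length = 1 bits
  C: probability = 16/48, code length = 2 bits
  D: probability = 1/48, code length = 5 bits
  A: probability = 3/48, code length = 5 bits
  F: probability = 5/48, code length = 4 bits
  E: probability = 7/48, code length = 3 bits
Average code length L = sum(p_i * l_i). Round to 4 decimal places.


Weighted contributions p_i * l_i:
  B: (16/48) * 1 = 16/48
  C: (16/48) * 2 = 32/48
  D: (1/48) * 5 = 5/48
  A: (3/48) * 5 = 15/48
  F: (5/48) * 4 = 20/48
  E: (7/48) * 3 = 21/48
Sum = (16 + 32 + 5 + 15 + 20 + 21)/48 = 109/48

L = 109/48 = 2.2708 bits/symbol


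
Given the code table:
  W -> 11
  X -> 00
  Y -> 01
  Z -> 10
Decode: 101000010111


Decoding:
10 -> Z
10 -> Z
00 -> X
01 -> Y
01 -> Y
11 -> W


Result: ZZXYYW


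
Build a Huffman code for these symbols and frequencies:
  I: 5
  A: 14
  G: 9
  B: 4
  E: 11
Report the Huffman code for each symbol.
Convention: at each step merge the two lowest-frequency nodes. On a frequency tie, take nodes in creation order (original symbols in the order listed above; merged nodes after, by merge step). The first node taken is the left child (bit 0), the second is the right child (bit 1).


Huffman tree construction:
Step 1: Merge B(4) + I(5) = 9
Step 2: Merge G(9) + (B+I)(9) = 18
Step 3: Merge E(11) + A(14) = 25
Step 4: Merge (G+(B+I))(18) + (E+A)(25) = 43
Read each symbol's code off the tree from the root (left child = 0, right child = 1).

Codes:
  I: 011 (length 3)
  A: 11 (length 2)
  G: 00 (length 2)
  B: 010 (length 3)
  E: 10 (length 2)
Average code length: 95/43 = 2.2093 bits/symbol


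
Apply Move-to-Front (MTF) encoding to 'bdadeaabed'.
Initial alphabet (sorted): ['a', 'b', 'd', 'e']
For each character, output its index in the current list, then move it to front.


MTF encoding:
'b': index 1 in ['a', 'b', 'd', 'e'] -> ['b', 'a', 'd', 'e']
'd': index 2 in ['b', 'a', 'd', 'e'] -> ['d', 'b', 'a', 'e']
'a': index 2 in ['d', 'b', 'a', 'e'] -> ['a', 'd', 'b', 'e']
'd': index 1 in ['a', 'd', 'b', 'e'] -> ['d', 'a', 'b', 'e']
'e': index 3 in ['d', 'a', 'b', 'e'] -> ['e', 'd', 'a', 'b']
'a': index 2 in ['e', 'd', 'a', 'b'] -> ['a', 'e', 'd', 'b']
'a': index 0 in ['a', 'e', 'd', 'b'] -> ['a', 'e', 'd', 'b']
'b': index 3 in ['a', 'e', 'd', 'b'] -> ['b', 'a', 'e', 'd']
'e': index 2 in ['b', 'a', 'e', 'd'] -> ['e', 'b', 'a', 'd']
'd': index 3 in ['e', 'b', 'a', 'd'] -> ['d', 'e', 'b', 'a']


Output: [1, 2, 2, 1, 3, 2, 0, 3, 2, 3]


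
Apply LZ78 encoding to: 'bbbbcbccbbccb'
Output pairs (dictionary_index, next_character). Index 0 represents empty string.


LZ78 encoding steps:
Dictionary: {0: ''}
Step 1: w='' (idx 0), next='b' -> output (0, 'b'), add 'b' as idx 1
Step 2: w='b' (idx 1), next='b' -> output (1, 'b'), add 'bb' as idx 2
Step 3: w='b' (idx 1), next='c' -> output (1, 'c'), add 'bc' as idx 3
Step 4: w='bc' (idx 3), next='c' -> output (3, 'c'), add 'bcc' as idx 4
Step 5: w='bb' (idx 2), next='c' -> output (2, 'c'), add 'bbc' as idx 5
Step 6: w='' (idx 0), next='c' -> output (0, 'c'), add 'c' as idx 6
Step 7: w='b' (idx 1), end of input -> output (1, '')


Encoded: [(0, 'b'), (1, 'b'), (1, 'c'), (3, 'c'), (2, 'c'), (0, 'c'), (1, '')]


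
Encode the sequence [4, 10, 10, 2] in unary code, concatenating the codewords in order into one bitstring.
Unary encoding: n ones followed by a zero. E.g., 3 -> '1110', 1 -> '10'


Encode each number as n ones followed by a terminating 0:
  4 -> 11110 (5 bits)
  10 -> 11111111110 (11 bits)
  10 -> 11111111110 (11 bits)
  2 -> 110 (3 bits)
Total length = 5 + 11 + 11 + 3 = 30 bits.

Unary([4, 10, 10, 2]) = 111101111111111011111111110110 (30 bits)


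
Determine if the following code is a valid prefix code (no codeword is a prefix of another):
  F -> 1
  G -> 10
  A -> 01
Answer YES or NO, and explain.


Checking each pair (does one codeword prefix another?):
  F='1' vs G='10': prefix -- VIOLATION

NO -- this is NOT a valid prefix code. F (1) is a prefix of G (10).


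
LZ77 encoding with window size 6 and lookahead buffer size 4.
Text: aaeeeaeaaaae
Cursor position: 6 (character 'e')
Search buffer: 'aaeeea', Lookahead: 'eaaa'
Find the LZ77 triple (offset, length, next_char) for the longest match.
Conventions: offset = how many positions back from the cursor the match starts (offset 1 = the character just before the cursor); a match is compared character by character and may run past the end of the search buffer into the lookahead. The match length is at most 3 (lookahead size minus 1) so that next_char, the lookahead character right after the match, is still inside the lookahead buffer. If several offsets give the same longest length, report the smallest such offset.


Try each offset into the search buffer:
  offset=1 (pos 5, char 'a'): match length 0
  offset=2 (pos 4, char 'e'): match length 2
  offset=3 (pos 3, char 'e'): match length 1
  offset=4 (pos 2, char 'e'): match length 1
  offset=5 (pos 1, char 'a'): match length 0
  offset=6 (pos 0, char 'a'): match length 0
Longest match has length 2 at offset 2.
next_char = character at position 6 + 2 = 8 -> 'a'

Best match: offset=2, length=2 (matching 'ea' starting at position 4)
LZ77 triple: (2, 2, 'a')


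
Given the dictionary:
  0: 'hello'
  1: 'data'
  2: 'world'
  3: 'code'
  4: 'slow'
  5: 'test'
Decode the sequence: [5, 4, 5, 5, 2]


Look up each index in the dictionary:
  5 -> 'test'
  4 -> 'slow'
  5 -> 'test'
  5 -> 'test'
  2 -> 'world'

Decoded: "test slow test test world"


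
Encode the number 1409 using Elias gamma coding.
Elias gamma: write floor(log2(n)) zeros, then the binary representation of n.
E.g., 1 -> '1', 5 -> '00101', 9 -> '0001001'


num_bits = floor(log2(1409)) + 1 = 11
leading_zeros = num_bits - 1 = 10
binary(1409) = 10110000001

Elias gamma(1409) = '0000000000' + '10110000001' = 000000000010110000001 (21 bits)


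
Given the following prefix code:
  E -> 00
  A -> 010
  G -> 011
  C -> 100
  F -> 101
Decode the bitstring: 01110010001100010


Decoding step by step:
Bits 011 -> G
Bits 100 -> C
Bits 100 -> C
Bits 011 -> G
Bits 00 -> E
Bits 010 -> A


Decoded message: GCCGEA


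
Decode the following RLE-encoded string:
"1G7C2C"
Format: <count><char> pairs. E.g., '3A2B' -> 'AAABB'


Expanding each <count><char> pair:
  1G -> 'G'
  7C -> 'CCCCCCC'
  2C -> 'CC'

Decoded = GCCCCCCCCC


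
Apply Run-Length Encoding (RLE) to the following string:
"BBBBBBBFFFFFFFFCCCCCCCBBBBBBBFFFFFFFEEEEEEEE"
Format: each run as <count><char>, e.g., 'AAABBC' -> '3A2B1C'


Scanning runs left to right:
  i=0: run of 'B' x 7 -> '7B'
  i=7: run of 'F' x 8 -> '8F'
  i=15: run of 'C' x 7 -> '7C'
  i=22: run of 'B' x 7 -> '7B'
  i=29: run of 'F' x 7 -> '7F'
  i=36: run of 'E' x 8 -> '8E'

RLE = 7B8F7C7B7F8E


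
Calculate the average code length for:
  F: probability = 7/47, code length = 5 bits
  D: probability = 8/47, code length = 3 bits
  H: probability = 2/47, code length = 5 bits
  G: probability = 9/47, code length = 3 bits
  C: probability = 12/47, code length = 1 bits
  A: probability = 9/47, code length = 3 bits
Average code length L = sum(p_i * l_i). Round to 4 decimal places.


Weighted contributions p_i * l_i:
  F: (7/47) * 5 = 35/47
  D: (8/47) * 3 = 24/47
  H: (2/47) * 5 = 10/47
  G: (9/47) * 3 = 27/47
  C: (12/47) * 1 = 12/47
  A: (9/47) * 3 = 27/47
Sum = (35 + 24 + 10 + 27 + 12 + 27)/47 = 135/47

L = 135/47 = 2.8723 bits/symbol


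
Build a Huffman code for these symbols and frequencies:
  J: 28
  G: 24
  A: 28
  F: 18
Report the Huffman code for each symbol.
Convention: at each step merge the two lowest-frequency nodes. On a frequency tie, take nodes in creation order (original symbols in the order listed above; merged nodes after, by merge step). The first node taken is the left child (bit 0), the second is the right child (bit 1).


Huffman tree construction:
Step 1: Merge F(18) + G(24) = 42
Step 2: Merge J(28) + A(28) = 56
Step 3: Merge (F+G)(42) + (J+A)(56) = 98
Read each symbol's code off the tree from the root (left child = 0, right child = 1).

Codes:
  J: 10 (length 2)
  G: 01 (length 2)
  A: 11 (length 2)
  F: 00 (length 2)
Average code length: 196/98 = 2.0000 bits/symbol


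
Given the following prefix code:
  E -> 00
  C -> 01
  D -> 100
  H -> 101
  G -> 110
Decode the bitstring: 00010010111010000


Decoding step by step:
Bits 00 -> E
Bits 01 -> C
Bits 00 -> E
Bits 101 -> H
Bits 110 -> G
Bits 100 -> D
Bits 00 -> E


Decoded message: ECEHGDE


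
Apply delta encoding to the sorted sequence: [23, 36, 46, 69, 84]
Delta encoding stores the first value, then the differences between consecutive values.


First value: 23
Deltas:
  36 - 23 = 13
  46 - 36 = 10
  69 - 46 = 23
  84 - 69 = 15


Delta encoded: [23, 13, 10, 23, 15]


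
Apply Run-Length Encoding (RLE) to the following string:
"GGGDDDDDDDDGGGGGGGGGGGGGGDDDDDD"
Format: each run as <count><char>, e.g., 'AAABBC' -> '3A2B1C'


Scanning runs left to right:
  i=0: run of 'G' x 3 -> '3G'
  i=3: run of 'D' x 8 -> '8D'
  i=11: run of 'G' x 14 -> '14G'
  i=25: run of 'D' x 6 -> '6D'

RLE = 3G8D14G6D


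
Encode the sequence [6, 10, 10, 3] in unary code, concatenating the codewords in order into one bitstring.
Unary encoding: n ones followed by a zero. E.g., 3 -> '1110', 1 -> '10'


Encode each number as n ones followed by a terminating 0:
  6 -> 1111110 (7 bits)
  10 -> 11111111110 (11 bits)
  10 -> 11111111110 (11 bits)
  3 -> 1110 (4 bits)
Total length = 7 + 11 + 11 + 4 = 33 bits.

Unary([6, 10, 10, 3]) = 111111011111111110111111111101110 (33 bits)


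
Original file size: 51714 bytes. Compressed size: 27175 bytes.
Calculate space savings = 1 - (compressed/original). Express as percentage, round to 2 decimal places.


ratio = compressed/original = 27175/51714 = 0.525486
savings = 1 - ratio = 1 - 0.525486 = 0.474514
as a percentage: 0.474514 * 100 = 47.45%

Space savings = 1 - 27175/51714 = 47.45%


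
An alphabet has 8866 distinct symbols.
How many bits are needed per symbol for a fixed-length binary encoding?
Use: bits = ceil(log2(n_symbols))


log2(8866) = 13.1141
Bracket: 2^13 = 8192 < 8866 <= 2^14 = 16384
So ceil(log2(8866)) = 14

bits = ceil(log2(8866)) = ceil(13.1141) = 14 bits


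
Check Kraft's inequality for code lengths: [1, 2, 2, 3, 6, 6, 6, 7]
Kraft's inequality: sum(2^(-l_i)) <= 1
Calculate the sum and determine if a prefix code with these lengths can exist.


Sum = 2^(-1) + 2^(-2) + 2^(-2) + 2^(-3) + 2^(-6) + 2^(-6) + 2^(-6) + 2^(-7)
    = 0.5 + 0.25 + 0.25 + 0.125 + 0.015625 + 0.015625 + 0.015625 + 0.0078125
    = 151/128 = 1.1796875
Since 1.1796875 > 1, Kraft's inequality is NOT satisfied.
A prefix code with these lengths CANNOT exist.

Kraft sum = 1.1796875. Not satisfied.


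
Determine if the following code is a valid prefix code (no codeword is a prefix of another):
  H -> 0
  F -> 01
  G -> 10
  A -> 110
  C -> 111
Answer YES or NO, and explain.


Checking each pair (does one codeword prefix another?):
  H='0' vs F='01': prefix -- VIOLATION

NO -- this is NOT a valid prefix code. H (0) is a prefix of F (01).


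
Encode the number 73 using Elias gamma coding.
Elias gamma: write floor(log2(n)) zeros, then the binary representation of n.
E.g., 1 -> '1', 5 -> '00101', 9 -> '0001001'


num_bits = floor(log2(73)) + 1 = 7
leading_zeros = num_bits - 1 = 6
binary(73) = 1001001

Elias gamma(73) = '000000' + '1001001' = 0000001001001 (13 bits)


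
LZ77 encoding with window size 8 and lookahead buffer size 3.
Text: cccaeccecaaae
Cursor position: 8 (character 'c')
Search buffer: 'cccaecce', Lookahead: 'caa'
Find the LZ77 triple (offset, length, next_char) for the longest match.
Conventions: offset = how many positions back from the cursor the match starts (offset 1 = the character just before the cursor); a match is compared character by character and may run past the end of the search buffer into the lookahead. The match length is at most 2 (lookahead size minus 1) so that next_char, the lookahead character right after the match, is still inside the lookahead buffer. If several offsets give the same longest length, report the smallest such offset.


Try each offset into the search buffer:
  offset=1 (pos 7, char 'e'): match length 0
  offset=2 (pos 6, char 'c'): match length 1
  offset=3 (pos 5, char 'c'): match length 1
  offset=4 (pos 4, char 'e'): match length 0
  offset=5 (pos 3, char 'a'): match length 0
  offset=6 (pos 2, char 'c'): match length 2
  offset=7 (pos 1, char 'c'): match length 1
  offset=8 (pos 0, char 'c'): match length 1
Longest match has length 2 at offset 6.
next_char = character at position 8 + 2 = 10 -> 'a'

Best match: offset=6, length=2 (matching 'ca' starting at position 2)
LZ77 triple: (6, 2, 'a')


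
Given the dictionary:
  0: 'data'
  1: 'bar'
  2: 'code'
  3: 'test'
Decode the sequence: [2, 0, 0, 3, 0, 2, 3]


Look up each index in the dictionary:
  2 -> 'code'
  0 -> 'data'
  0 -> 'data'
  3 -> 'test'
  0 -> 'data'
  2 -> 'code'
  3 -> 'test'

Decoded: "code data data test data code test"


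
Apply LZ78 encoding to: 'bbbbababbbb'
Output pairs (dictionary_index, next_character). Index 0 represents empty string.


LZ78 encoding steps:
Dictionary: {0: ''}
Step 1: w='' (idx 0), next='b' -> output (0, 'b'), add 'b' as idx 1
Step 2: w='b' (idx 1), next='b' -> output (1, 'b'), add 'bb' as idx 2
Step 3: w='b' (idx 1), next='a' -> output (1, 'a'), add 'ba' as idx 3
Step 4: w='ba' (idx 3), next='b' -> output (3, 'b'), add 'bab' as idx 4
Step 5: w='bb' (idx 2), next='b' -> output (2, 'b'), add 'bbb' as idx 5


Encoded: [(0, 'b'), (1, 'b'), (1, 'a'), (3, 'b'), (2, 'b')]


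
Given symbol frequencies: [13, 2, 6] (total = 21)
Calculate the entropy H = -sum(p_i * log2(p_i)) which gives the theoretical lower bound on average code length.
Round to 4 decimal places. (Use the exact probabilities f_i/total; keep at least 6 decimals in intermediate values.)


Per-symbol terms -p_i * log2(p_i) with p_i = f_i/21:
  p = 13/21 = 0.619048: log2(p) = -0.691878, -p*log2(p) = 0.428305
  p = 2/21 = 0.095238: log2(p) = -3.392317, -p*log2(p) = 0.323078
  p = 6/21 = 0.285714: log2(p) = -1.807355, -p*log2(p) = 0.516387
H = 0.428305 + 0.323078 + 0.516387 = 1.267770

H = 1.2678 bits/symbol


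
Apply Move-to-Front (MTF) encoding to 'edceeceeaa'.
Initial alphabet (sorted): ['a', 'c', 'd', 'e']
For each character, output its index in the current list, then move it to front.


MTF encoding:
'e': index 3 in ['a', 'c', 'd', 'e'] -> ['e', 'a', 'c', 'd']
'd': index 3 in ['e', 'a', 'c', 'd'] -> ['d', 'e', 'a', 'c']
'c': index 3 in ['d', 'e', 'a', 'c'] -> ['c', 'd', 'e', 'a']
'e': index 2 in ['c', 'd', 'e', 'a'] -> ['e', 'c', 'd', 'a']
'e': index 0 in ['e', 'c', 'd', 'a'] -> ['e', 'c', 'd', 'a']
'c': index 1 in ['e', 'c', 'd', 'a'] -> ['c', 'e', 'd', 'a']
'e': index 1 in ['c', 'e', 'd', 'a'] -> ['e', 'c', 'd', 'a']
'e': index 0 in ['e', 'c', 'd', 'a'] -> ['e', 'c', 'd', 'a']
'a': index 3 in ['e', 'c', 'd', 'a'] -> ['a', 'e', 'c', 'd']
'a': index 0 in ['a', 'e', 'c', 'd'] -> ['a', 'e', 'c', 'd']


Output: [3, 3, 3, 2, 0, 1, 1, 0, 3, 0]


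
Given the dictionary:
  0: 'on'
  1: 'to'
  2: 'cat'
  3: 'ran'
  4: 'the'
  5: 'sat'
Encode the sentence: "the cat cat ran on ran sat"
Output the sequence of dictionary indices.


Look up each word in the dictionary:
  'the' -> 4
  'cat' -> 2
  'cat' -> 2
  'ran' -> 3
  'on' -> 0
  'ran' -> 3
  'sat' -> 5

Encoded: [4, 2, 2, 3, 0, 3, 5]


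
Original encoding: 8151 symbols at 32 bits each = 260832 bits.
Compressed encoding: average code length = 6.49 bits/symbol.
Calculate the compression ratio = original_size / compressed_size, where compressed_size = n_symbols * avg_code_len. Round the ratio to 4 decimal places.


original_size = n_symbols * orig_bits = 8151 * 32 = 260832 bits
compressed_size = n_symbols * avg_code_len = 8151 * 6.49 = 52899.99 bits
ratio = original_size / compressed_size = 260832 / 52899.99 = 4.9307

Compression ratio = 4.9307


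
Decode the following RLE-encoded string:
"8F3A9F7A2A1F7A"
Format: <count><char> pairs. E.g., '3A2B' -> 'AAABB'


Expanding each <count><char> pair:
  8F -> 'FFFFFFFF'
  3A -> 'AAA'
  9F -> 'FFFFFFFFF'
  7A -> 'AAAAAAA'
  2A -> 'AA'
  1F -> 'F'
  7A -> 'AAAAAAA'

Decoded = FFFFFFFFAAAFFFFFFFFFAAAAAAAAAFAAAAAAA


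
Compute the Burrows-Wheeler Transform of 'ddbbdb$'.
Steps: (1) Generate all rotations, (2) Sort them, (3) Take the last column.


Rotations (sorted):
  0: $ddbbdb -> last char: b
  1: b$ddbbd -> last char: d
  2: bbdb$dd -> last char: d
  3: bdb$ddb -> last char: b
  4: db$ddbb -> last char: b
  5: dbbdb$d -> last char: d
  6: ddbbdb$ -> last char: $


BWT = bddbbd$


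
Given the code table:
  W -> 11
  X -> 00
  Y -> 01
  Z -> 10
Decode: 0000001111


Decoding:
00 -> X
00 -> X
00 -> X
11 -> W
11 -> W


Result: XXXWW


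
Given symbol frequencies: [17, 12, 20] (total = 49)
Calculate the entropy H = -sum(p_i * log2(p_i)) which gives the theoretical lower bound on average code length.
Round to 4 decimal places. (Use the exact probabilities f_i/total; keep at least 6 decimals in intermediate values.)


Per-symbol terms -p_i * log2(p_i) with p_i = f_i/49:
  p = 17/49 = 0.346939: log2(p) = -1.527247, -p*log2(p) = 0.529861
  p = 12/49 = 0.244898: log2(p) = -2.029747, -p*log2(p) = 0.497081
  p = 20/49 = 0.408163: log2(p) = -1.292782, -p*log2(p) = 0.527666
H = 0.529861 + 0.497081 + 0.527666 = 1.554608

H = 1.5546 bits/symbol


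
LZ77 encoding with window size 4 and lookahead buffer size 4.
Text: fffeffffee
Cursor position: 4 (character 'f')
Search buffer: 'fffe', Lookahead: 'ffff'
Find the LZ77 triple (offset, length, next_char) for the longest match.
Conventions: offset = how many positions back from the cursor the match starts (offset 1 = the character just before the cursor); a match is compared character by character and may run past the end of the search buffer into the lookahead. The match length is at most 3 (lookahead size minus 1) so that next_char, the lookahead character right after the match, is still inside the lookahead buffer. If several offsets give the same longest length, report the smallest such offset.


Try each offset into the search buffer:
  offset=1 (pos 3, char 'e'): match length 0
  offset=2 (pos 2, char 'f'): match length 1
  offset=3 (pos 1, char 'f'): match length 2
  offset=4 (pos 0, char 'f'): match length 3
Longest match has length 3 at offset 4.
next_char = character at position 4 + 3 = 7 -> 'f'

Best match: offset=4, length=3 (matching 'fff' starting at position 0)
LZ77 triple: (4, 3, 'f')


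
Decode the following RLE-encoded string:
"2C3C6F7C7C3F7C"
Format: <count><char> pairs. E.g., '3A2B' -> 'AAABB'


Expanding each <count><char> pair:
  2C -> 'CC'
  3C -> 'CCC'
  6F -> 'FFFFFF'
  7C -> 'CCCCCCC'
  7C -> 'CCCCCCC'
  3F -> 'FFF'
  7C -> 'CCCCCCC'

Decoded = CCCCCFFFFFFCCCCCCCCCCCCCCFFFCCCCCCC


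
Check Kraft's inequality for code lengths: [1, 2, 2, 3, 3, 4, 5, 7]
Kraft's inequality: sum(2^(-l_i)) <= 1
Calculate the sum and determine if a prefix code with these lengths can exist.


Sum = 2^(-1) + 2^(-2) + 2^(-2) + 2^(-3) + 2^(-3) + 2^(-4) + 2^(-5) + 2^(-7)
    = 0.5 + 0.25 + 0.25 + 0.125 + 0.125 + 0.0625 + 0.03125 + 0.0078125
    = 173/128 = 1.3515625
Since 1.3515625 > 1, Kraft's inequality is NOT satisfied.
A prefix code with these lengths CANNOT exist.

Kraft sum = 1.3515625. Not satisfied.


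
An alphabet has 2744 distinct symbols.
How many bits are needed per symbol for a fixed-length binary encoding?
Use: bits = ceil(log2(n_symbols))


log2(2744) = 11.4221
Bracket: 2^11 = 2048 < 2744 <= 2^12 = 4096
So ceil(log2(2744)) = 12

bits = ceil(log2(2744)) = ceil(11.4221) = 12 bits


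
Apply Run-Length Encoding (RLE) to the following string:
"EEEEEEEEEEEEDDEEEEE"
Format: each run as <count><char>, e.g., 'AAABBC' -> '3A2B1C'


Scanning runs left to right:
  i=0: run of 'E' x 12 -> '12E'
  i=12: run of 'D' x 2 -> '2D'
  i=14: run of 'E' x 5 -> '5E'

RLE = 12E2D5E


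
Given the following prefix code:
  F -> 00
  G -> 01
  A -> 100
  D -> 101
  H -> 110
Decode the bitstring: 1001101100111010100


Decoding step by step:
Bits 100 -> A
Bits 110 -> H
Bits 110 -> H
Bits 01 -> G
Bits 110 -> H
Bits 101 -> D
Bits 00 -> F


Decoded message: AHHGHDF


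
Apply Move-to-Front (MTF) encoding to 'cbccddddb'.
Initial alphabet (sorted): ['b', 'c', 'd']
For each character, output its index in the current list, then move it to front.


MTF encoding:
'c': index 1 in ['b', 'c', 'd'] -> ['c', 'b', 'd']
'b': index 1 in ['c', 'b', 'd'] -> ['b', 'c', 'd']
'c': index 1 in ['b', 'c', 'd'] -> ['c', 'b', 'd']
'c': index 0 in ['c', 'b', 'd'] -> ['c', 'b', 'd']
'd': index 2 in ['c', 'b', 'd'] -> ['d', 'c', 'b']
'd': index 0 in ['d', 'c', 'b'] -> ['d', 'c', 'b']
'd': index 0 in ['d', 'c', 'b'] -> ['d', 'c', 'b']
'd': index 0 in ['d', 'c', 'b'] -> ['d', 'c', 'b']
'b': index 2 in ['d', 'c', 'b'] -> ['b', 'd', 'c']


Output: [1, 1, 1, 0, 2, 0, 0, 0, 2]


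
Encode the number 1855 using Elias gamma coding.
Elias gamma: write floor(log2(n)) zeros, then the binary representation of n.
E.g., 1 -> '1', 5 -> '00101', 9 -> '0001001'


num_bits = floor(log2(1855)) + 1 = 11
leading_zeros = num_bits - 1 = 10
binary(1855) = 11100111111

Elias gamma(1855) = '0000000000' + '11100111111' = 000000000011100111111 (21 bits)


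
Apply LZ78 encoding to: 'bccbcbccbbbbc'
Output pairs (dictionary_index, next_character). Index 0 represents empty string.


LZ78 encoding steps:
Dictionary: {0: ''}
Step 1: w='' (idx 0), next='b' -> output (0, 'b'), add 'b' as idx 1
Step 2: w='' (idx 0), next='c' -> output (0, 'c'), add 'c' as idx 2
Step 3: w='c' (idx 2), next='b' -> output (2, 'b'), add 'cb' as idx 3
Step 4: w='cb' (idx 3), next='c' -> output (3, 'c'), add 'cbc' as idx 4
Step 5: w='cb' (idx 3), next='b' -> output (3, 'b'), add 'cbb' as idx 5
Step 6: w='b' (idx 1), next='b' -> output (1, 'b'), add 'bb' as idx 6
Step 7: w='c' (idx 2), end of input -> output (2, '')


Encoded: [(0, 'b'), (0, 'c'), (2, 'b'), (3, 'c'), (3, 'b'), (1, 'b'), (2, '')]


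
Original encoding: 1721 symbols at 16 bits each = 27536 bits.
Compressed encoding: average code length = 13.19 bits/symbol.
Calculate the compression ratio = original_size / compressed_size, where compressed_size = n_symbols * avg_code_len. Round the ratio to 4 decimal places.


original_size = n_symbols * orig_bits = 1721 * 16 = 27536 bits
compressed_size = n_symbols * avg_code_len = 1721 * 13.19 = 22699.99 bits
ratio = original_size / compressed_size = 27536 / 22699.99 = 1.213

Compression ratio = 1.213


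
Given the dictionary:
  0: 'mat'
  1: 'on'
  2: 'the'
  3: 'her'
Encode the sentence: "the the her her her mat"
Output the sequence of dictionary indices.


Look up each word in the dictionary:
  'the' -> 2
  'the' -> 2
  'her' -> 3
  'her' -> 3
  'her' -> 3
  'mat' -> 0

Encoded: [2, 2, 3, 3, 3, 0]


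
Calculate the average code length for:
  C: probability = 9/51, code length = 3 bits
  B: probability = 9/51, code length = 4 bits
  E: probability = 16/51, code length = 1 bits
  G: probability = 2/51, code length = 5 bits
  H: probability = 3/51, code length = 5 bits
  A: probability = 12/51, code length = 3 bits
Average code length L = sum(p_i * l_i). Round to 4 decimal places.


Weighted contributions p_i * l_i:
  C: (9/51) * 3 = 27/51
  B: (9/51) * 4 = 36/51
  E: (16/51) * 1 = 16/51
  G: (2/51) * 5 = 10/51
  H: (3/51) * 5 = 15/51
  A: (12/51) * 3 = 36/51
Sum = (27 + 36 + 16 + 10 + 15 + 36)/51 = 140/51

L = 140/51 = 2.7451 bits/symbol


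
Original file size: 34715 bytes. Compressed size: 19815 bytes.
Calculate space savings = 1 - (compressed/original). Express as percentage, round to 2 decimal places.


ratio = compressed/original = 19815/34715 = 0.570791
savings = 1 - ratio = 1 - 0.570791 = 0.429209
as a percentage: 0.429209 * 100 = 42.92%

Space savings = 1 - 19815/34715 = 42.92%


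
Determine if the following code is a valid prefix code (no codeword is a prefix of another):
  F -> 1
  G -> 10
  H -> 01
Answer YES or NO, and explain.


Checking each pair (does one codeword prefix another?):
  F='1' vs G='10': prefix -- VIOLATION

NO -- this is NOT a valid prefix code. F (1) is a prefix of G (10).


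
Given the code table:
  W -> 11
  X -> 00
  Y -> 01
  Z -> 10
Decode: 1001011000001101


Decoding:
10 -> Z
01 -> Y
01 -> Y
10 -> Z
00 -> X
00 -> X
11 -> W
01 -> Y


Result: ZYYZXXWY


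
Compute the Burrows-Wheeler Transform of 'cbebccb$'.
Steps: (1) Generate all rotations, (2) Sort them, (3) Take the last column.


Rotations (sorted):
  0: $cbebccb -> last char: b
  1: b$cbebcc -> last char: c
  2: bccb$cbe -> last char: e
  3: bebccb$c -> last char: c
  4: cb$cbebc -> last char: c
  5: cbebccb$ -> last char: $
  6: ccb$cbeb -> last char: b
  7: ebccb$cb -> last char: b


BWT = bcecc$bb


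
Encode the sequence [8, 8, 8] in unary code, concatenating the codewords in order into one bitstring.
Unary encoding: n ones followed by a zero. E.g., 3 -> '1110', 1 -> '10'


Encode each number as n ones followed by a terminating 0:
  8 -> 111111110 (9 bits)
  8 -> 111111110 (9 bits)
  8 -> 111111110 (9 bits)
Total length = 9 + 9 + 9 = 27 bits.

Unary([8, 8, 8]) = 111111110111111110111111110 (27 bits)


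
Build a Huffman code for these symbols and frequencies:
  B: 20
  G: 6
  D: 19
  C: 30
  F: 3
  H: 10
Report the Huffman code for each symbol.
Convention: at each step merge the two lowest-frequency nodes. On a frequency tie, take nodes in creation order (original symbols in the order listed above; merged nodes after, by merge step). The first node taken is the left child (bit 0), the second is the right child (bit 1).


Huffman tree construction:
Step 1: Merge F(3) + G(6) = 9
Step 2: Merge (F+G)(9) + H(10) = 19
Step 3: Merge D(19) + ((F+G)+H)(19) = 38
Step 4: Merge B(20) + C(30) = 50
Step 5: Merge (D+((F+G)+H))(38) + (B+C)(50) = 88
Read each symbol's code off the tree from the root (left child = 0, right child = 1).

Codes:
  B: 10 (length 2)
  G: 0101 (length 4)
  D: 00 (length 2)
  C: 11 (length 2)
  F: 0100 (length 4)
  H: 011 (length 3)
Average code length: 204/88 = 2.3182 bits/symbol


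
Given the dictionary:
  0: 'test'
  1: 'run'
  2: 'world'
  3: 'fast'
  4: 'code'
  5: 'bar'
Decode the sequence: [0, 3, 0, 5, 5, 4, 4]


Look up each index in the dictionary:
  0 -> 'test'
  3 -> 'fast'
  0 -> 'test'
  5 -> 'bar'
  5 -> 'bar'
  4 -> 'code'
  4 -> 'code'

Decoded: "test fast test bar bar code code"


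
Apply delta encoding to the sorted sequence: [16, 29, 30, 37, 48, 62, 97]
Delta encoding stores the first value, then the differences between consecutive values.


First value: 16
Deltas:
  29 - 16 = 13
  30 - 29 = 1
  37 - 30 = 7
  48 - 37 = 11
  62 - 48 = 14
  97 - 62 = 35


Delta encoded: [16, 13, 1, 7, 11, 14, 35]


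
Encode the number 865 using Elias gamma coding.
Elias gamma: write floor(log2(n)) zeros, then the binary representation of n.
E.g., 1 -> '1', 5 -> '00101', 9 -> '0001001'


num_bits = floor(log2(865)) + 1 = 10
leading_zeros = num_bits - 1 = 9
binary(865) = 1101100001

Elias gamma(865) = '000000000' + '1101100001' = 0000000001101100001 (19 bits)


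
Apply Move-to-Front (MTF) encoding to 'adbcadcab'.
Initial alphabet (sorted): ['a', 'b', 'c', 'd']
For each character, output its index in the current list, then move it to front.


MTF encoding:
'a': index 0 in ['a', 'b', 'c', 'd'] -> ['a', 'b', 'c', 'd']
'd': index 3 in ['a', 'b', 'c', 'd'] -> ['d', 'a', 'b', 'c']
'b': index 2 in ['d', 'a', 'b', 'c'] -> ['b', 'd', 'a', 'c']
'c': index 3 in ['b', 'd', 'a', 'c'] -> ['c', 'b', 'd', 'a']
'a': index 3 in ['c', 'b', 'd', 'a'] -> ['a', 'c', 'b', 'd']
'd': index 3 in ['a', 'c', 'b', 'd'] -> ['d', 'a', 'c', 'b']
'c': index 2 in ['d', 'a', 'c', 'b'] -> ['c', 'd', 'a', 'b']
'a': index 2 in ['c', 'd', 'a', 'b'] -> ['a', 'c', 'd', 'b']
'b': index 3 in ['a', 'c', 'd', 'b'] -> ['b', 'a', 'c', 'd']


Output: [0, 3, 2, 3, 3, 3, 2, 2, 3]


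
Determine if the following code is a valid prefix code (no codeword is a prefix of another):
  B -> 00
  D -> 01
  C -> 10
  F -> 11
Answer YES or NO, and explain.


Checking each pair (does one codeword prefix another?):
  B='00' vs D='01': no prefix
  B='00' vs C='10': no prefix
  B='00' vs F='11': no prefix
  D='01' vs B='00': no prefix
  D='01' vs C='10': no prefix
  D='01' vs F='11': no prefix
  C='10' vs B='00': no prefix
  C='10' vs D='01': no prefix
  C='10' vs F='11': no prefix
  F='11' vs B='00': no prefix
  F='11' vs D='01': no prefix
  F='11' vs C='10': no prefix
No violation found over all pairs.

YES -- this is a valid prefix code. No codeword is a prefix of any other codeword.


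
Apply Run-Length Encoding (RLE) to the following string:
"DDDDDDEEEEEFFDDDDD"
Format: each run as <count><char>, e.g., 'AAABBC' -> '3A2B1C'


Scanning runs left to right:
  i=0: run of 'D' x 6 -> '6D'
  i=6: run of 'E' x 5 -> '5E'
  i=11: run of 'F' x 2 -> '2F'
  i=13: run of 'D' x 5 -> '5D'

RLE = 6D5E2F5D


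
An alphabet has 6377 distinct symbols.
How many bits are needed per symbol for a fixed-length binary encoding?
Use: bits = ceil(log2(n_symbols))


log2(6377) = 12.6387
Bracket: 2^12 = 4096 < 6377 <= 2^13 = 8192
So ceil(log2(6377)) = 13

bits = ceil(log2(6377)) = ceil(12.6387) = 13 bits


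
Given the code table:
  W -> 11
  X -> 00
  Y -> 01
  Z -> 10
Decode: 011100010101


Decoding:
01 -> Y
11 -> W
00 -> X
01 -> Y
01 -> Y
01 -> Y


Result: YWXYYY


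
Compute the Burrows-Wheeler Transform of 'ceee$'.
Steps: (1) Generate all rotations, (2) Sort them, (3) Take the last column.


Rotations (sorted):
  0: $ceee -> last char: e
  1: ceee$ -> last char: $
  2: e$cee -> last char: e
  3: ee$ce -> last char: e
  4: eee$c -> last char: c


BWT = e$eec


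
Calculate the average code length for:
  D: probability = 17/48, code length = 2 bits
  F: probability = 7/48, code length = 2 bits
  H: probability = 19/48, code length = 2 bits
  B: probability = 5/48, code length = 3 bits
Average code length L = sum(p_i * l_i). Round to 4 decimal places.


Weighted contributions p_i * l_i:
  D: (17/48) * 2 = 34/48
  F: (7/48) * 2 = 14/48
  H: (19/48) * 2 = 38/48
  B: (5/48) * 3 = 15/48
Sum = (34 + 14 + 38 + 15)/48 = 101/48

L = 101/48 = 2.1042 bits/symbol


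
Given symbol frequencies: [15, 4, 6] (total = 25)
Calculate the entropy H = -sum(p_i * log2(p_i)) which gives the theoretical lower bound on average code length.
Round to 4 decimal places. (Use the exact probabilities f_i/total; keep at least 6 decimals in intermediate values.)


Per-symbol terms -p_i * log2(p_i) with p_i = f_i/25:
  p = 15/25 = 0.600000: log2(p) = -0.736966, -p*log2(p) = 0.442179
  p = 4/25 = 0.160000: log2(p) = -2.643856, -p*log2(p) = 0.423017
  p = 6/25 = 0.240000: log2(p) = -2.058894, -p*log2(p) = 0.494134
H = 0.442179 + 0.423017 + 0.494134 = 1.359330

H = 1.3593 bits/symbol


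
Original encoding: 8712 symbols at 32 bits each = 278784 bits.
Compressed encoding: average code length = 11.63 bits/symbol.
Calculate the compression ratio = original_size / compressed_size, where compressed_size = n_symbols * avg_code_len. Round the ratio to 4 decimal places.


original_size = n_symbols * orig_bits = 8712 * 32 = 278784 bits
compressed_size = n_symbols * avg_code_len = 8712 * 11.63 = 101320.56 bits
ratio = original_size / compressed_size = 278784 / 101320.56 = 2.7515

Compression ratio = 2.7515


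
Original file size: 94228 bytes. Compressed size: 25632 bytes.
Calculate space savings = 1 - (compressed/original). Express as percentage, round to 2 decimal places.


ratio = compressed/original = 25632/94228 = 0.272021
savings = 1 - ratio = 1 - 0.272021 = 0.727979
as a percentage: 0.727979 * 100 = 72.8%

Space savings = 1 - 25632/94228 = 72.8%


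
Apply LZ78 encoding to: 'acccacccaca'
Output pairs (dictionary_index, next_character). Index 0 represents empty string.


LZ78 encoding steps:
Dictionary: {0: ''}
Step 1: w='' (idx 0), next='a' -> output (0, 'a'), add 'a' as idx 1
Step 2: w='' (idx 0), next='c' -> output (0, 'c'), add 'c' as idx 2
Step 3: w='c' (idx 2), next='c' -> output (2, 'c'), add 'cc' as idx 3
Step 4: w='a' (idx 1), next='c' -> output (1, 'c'), add 'ac' as idx 4
Step 5: w='cc' (idx 3), next='a' -> output (3, 'a'), add 'cca' as idx 5
Step 6: w='c' (idx 2), next='a' -> output (2, 'a'), add 'ca' as idx 6


Encoded: [(0, 'a'), (0, 'c'), (2, 'c'), (1, 'c'), (3, 'a'), (2, 'a')]


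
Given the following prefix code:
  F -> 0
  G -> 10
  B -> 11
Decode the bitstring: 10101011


Decoding step by step:
Bits 10 -> G
Bits 10 -> G
Bits 10 -> G
Bits 11 -> B


Decoded message: GGGB


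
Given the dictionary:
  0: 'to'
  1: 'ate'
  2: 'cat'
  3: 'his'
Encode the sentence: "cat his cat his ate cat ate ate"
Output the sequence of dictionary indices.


Look up each word in the dictionary:
  'cat' -> 2
  'his' -> 3
  'cat' -> 2
  'his' -> 3
  'ate' -> 1
  'cat' -> 2
  'ate' -> 1
  'ate' -> 1

Encoded: [2, 3, 2, 3, 1, 2, 1, 1]


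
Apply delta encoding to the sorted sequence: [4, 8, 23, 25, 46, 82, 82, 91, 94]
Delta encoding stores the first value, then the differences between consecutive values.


First value: 4
Deltas:
  8 - 4 = 4
  23 - 8 = 15
  25 - 23 = 2
  46 - 25 = 21
  82 - 46 = 36
  82 - 82 = 0
  91 - 82 = 9
  94 - 91 = 3


Delta encoded: [4, 4, 15, 2, 21, 36, 0, 9, 3]


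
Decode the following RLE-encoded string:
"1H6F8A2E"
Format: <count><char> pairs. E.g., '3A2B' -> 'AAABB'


Expanding each <count><char> pair:
  1H -> 'H'
  6F -> 'FFFFFF'
  8A -> 'AAAAAAAA'
  2E -> 'EE'

Decoded = HFFFFFFAAAAAAAAEE


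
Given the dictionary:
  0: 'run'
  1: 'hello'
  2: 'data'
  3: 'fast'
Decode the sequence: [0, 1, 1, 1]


Look up each index in the dictionary:
  0 -> 'run'
  1 -> 'hello'
  1 -> 'hello'
  1 -> 'hello'

Decoded: "run hello hello hello"


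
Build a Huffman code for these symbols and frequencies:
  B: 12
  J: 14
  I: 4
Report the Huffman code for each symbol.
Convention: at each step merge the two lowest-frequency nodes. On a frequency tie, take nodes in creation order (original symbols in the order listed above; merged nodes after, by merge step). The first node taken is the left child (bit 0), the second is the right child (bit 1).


Huffman tree construction:
Step 1: Merge I(4) + B(12) = 16
Step 2: Merge J(14) + (I+B)(16) = 30
Read each symbol's code off the tree from the root (left child = 0, right child = 1).

Codes:
  B: 11 (length 2)
  J: 0 (length 1)
  I: 10 (length 2)
Average code length: 46/30 = 1.5333 bits/symbol


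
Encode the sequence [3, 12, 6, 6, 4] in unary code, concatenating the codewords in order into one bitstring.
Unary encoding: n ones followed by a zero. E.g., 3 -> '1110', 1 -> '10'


Encode each number as n ones followed by a terminating 0:
  3 -> 1110 (4 bits)
  12 -> 1111111111110 (13 bits)
  6 -> 1111110 (7 bits)
  6 -> 1111110 (7 bits)
  4 -> 11110 (5 bits)
Total length = 4 + 13 + 7 + 7 + 5 = 36 bits.

Unary([3, 12, 6, 6, 4]) = 111011111111111101111110111111011110 (36 bits)


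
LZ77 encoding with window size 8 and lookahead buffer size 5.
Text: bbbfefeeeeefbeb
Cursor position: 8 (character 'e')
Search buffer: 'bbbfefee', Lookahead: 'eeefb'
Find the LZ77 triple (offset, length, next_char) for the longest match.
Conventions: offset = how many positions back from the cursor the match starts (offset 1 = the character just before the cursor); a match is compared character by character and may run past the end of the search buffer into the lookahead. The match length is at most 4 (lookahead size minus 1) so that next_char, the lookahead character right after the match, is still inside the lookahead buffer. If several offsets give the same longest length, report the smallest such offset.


Try each offset into the search buffer:
  offset=1 (pos 7, char 'e'): match length 3
  offset=2 (pos 6, char 'e'): match length 3
  offset=3 (pos 5, char 'f'): match length 0
  offset=4 (pos 4, char 'e'): match length 1
  offset=5 (pos 3, char 'f'): match length 0
  offset=6 (pos 2, char 'b'): match length 0
  offset=7 (pos 1, char 'b'): match length 0
  offset=8 (pos 0, char 'b'): match length 0
Longest match has length 3, found at offsets 1, 2; take the smallest, offset 1.
next_char = character at position 8 + 3 = 11 -> 'f'

Best match: offset=1, length=3 (matching 'eee' starting at position 7)
LZ77 triple: (1, 3, 'f')


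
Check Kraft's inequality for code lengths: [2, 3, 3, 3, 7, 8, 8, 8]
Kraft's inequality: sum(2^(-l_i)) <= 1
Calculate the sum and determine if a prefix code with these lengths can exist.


Sum = 2^(-2) + 2^(-3) + 2^(-3) + 2^(-3) + 2^(-7) + 2^(-8) + 2^(-8) + 2^(-8)
    = 0.25 + 0.125 + 0.125 + 0.125 + 0.0078125 + 0.00390625 + 0.00390625 + 0.00390625
    = 165/256 = 0.64453125
Since 0.64453125 <= 1, Kraft's inequality IS satisfied.
A prefix code with these lengths CAN exist.

Kraft sum = 0.64453125. Satisfied.


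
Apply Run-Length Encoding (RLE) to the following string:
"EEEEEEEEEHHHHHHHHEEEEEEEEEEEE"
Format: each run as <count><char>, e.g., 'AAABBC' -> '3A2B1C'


Scanning runs left to right:
  i=0: run of 'E' x 9 -> '9E'
  i=9: run of 'H' x 8 -> '8H'
  i=17: run of 'E' x 12 -> '12E'

RLE = 9E8H12E


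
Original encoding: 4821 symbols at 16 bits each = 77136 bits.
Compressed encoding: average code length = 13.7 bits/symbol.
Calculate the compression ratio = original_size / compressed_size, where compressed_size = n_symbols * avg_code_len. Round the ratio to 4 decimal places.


original_size = n_symbols * orig_bits = 4821 * 16 = 77136 bits
compressed_size = n_symbols * avg_code_len = 4821 * 13.7 = 66047.7 bits
ratio = original_size / compressed_size = 77136 / 66047.7 = 1.1679

Compression ratio = 1.1679
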